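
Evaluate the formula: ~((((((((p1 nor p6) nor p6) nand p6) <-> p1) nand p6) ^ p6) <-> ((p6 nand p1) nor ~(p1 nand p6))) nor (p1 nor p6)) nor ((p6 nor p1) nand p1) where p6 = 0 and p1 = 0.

0

p1 nor p6 = 0 nor 0 = 1
(p1 nor p6) nor p6 = 1 nor 0 = 0
((p1 nor p6) nor p6) nand p6 = 0 nand 0 = 1
(((p1 nor p6) nor p6) nand p6) <-> p1 = 1 <-> 0 = 0
((((p1 nor p6) nor p6) nand p6) <-> p1) nand p6 = 0 nand 0 = 1
(((((p1 nor p6) nor p6) nand p6) <-> p1) nand p6) ^ p6 = 1 ^ 0 = 1
p6 nand p1 = 0 nand 0 = 1
p1 nand p6 = 0 nand 0 = 1
~(p1 nand p6) = ~1 = 0
(p6 nand p1) nor ~(p1 nand p6) = 1 nor 0 = 0
((((((p1 nor p6) nor p6) nand p6) <-> p1) nand p6) ^ p6) <-> ((p6 nand p1) nor ~(p1 nand p6)) = 1 <-> 0 = 0
p1 nor p6 = 0 nor 0 = 1
(((((((p1 nor p6) nor p6) nand p6) <-> p1) nand p6) ^ p6) <-> ((p6 nand p1) nor ~(p1 nand p6))) nor (p1 nor p6) = 0 nor 1 = 0
~((((((((p1 nor p6) nor p6) nand p6) <-> p1) nand p6) ^ p6) <-> ((p6 nand p1) nor ~(p1 nand p6))) nor (p1 nor p6)) = ~0 = 1
p6 nor p1 = 0 nor 0 = 1
(p6 nor p1) nand p1 = 1 nand 0 = 1
~((((((((p1 nor p6) nor p6) nand p6) <-> p1) nand p6) ^ p6) <-> ((p6 nand p1) nor ~(p1 nand p6))) nor (p1 nor p6)) nor ((p6 nor p1) nand p1) = 1 nor 1 = 0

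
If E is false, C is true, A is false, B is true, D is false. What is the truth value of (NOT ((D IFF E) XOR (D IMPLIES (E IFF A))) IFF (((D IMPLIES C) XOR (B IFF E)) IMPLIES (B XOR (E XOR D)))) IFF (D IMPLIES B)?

Substituting E=False, C=True, A=False, B=True, D=False:
D IFF E = False IFF False = True
E IFF A = False IFF False = True
D IMPLIES (E IFF A) = False IMPLIES True = True
(D IFF E) XOR (D IMPLIES (E IFF A)) = True XOR True = False
NOT ((D IFF E) XOR (D IMPLIES (E IFF A))) = NOT False = True
D IMPLIES C = False IMPLIES True = True
B IFF E = True IFF False = False
(D IMPLIES C) XOR (B IFF E) = True XOR False = True
E XOR D = False XOR False = False
B XOR (E XOR D) = True XOR False = True
((D IMPLIES C) XOR (B IFF E)) IMPLIES (B XOR (E XOR D)) = True IMPLIES True = True
NOT ((D IFF E) XOR (D IMPLIES (E IFF A))) IFF (((D IMPLIES C) XOR (B IFF E)) IMPLIES (B XOR (E XOR D))) = True IFF True = True
D IMPLIES B = False IMPLIES True = True
(NOT ((D IFF E) XOR (D IMPLIES (E IFF A))) IFF (((D IMPLIES C) XOR (B IFF E)) IMPLIES (B XOR (E XOR D)))) IFF (D IMPLIES B) = True IFF True = True

True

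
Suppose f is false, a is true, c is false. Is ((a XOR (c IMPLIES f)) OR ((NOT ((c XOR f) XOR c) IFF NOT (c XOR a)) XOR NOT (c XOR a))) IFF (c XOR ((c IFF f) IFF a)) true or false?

Substituting f=False, a=True, c=False:
c IMPLIES f = False IMPLIES False = True
a XOR (c IMPLIES f) = True XOR True = False
c XOR f = False XOR False = False
(c XOR f) XOR c = False XOR False = False
NOT ((c XOR f) XOR c) = NOT False = True
c XOR a = False XOR True = True
NOT (c XOR a) = NOT True = False
NOT ((c XOR f) XOR c) IFF NOT (c XOR a) = True IFF False = False
c XOR a = False XOR True = True
NOT (c XOR a) = NOT True = False
(NOT ((c XOR f) XOR c) IFF NOT (c XOR a)) XOR NOT (c XOR a) = False XOR False = False
(a XOR (c IMPLIES f)) OR ((NOT ((c XOR f) XOR c) IFF NOT (c XOR a)) XOR NOT (c XOR a)) = False OR False = False
c IFF f = False IFF False = True
(c IFF f) IFF a = True IFF True = True
c XOR ((c IFF f) IFF a) = False XOR True = True
((a XOR (c IMPLIES f)) OR ((NOT ((c XOR f) XOR c) IFF NOT (c XOR a)) XOR NOT (c XOR a))) IFF (c XOR ((c IFF f) IFF a)) = False IFF True = False

False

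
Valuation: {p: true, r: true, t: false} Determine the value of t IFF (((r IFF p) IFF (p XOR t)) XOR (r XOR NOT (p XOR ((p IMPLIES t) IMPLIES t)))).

r IFF p = true IFF true = true
p XOR t = true XOR false = true
(r IFF p) IFF (p XOR t) = true IFF true = true
p IMPLIES t = true IMPLIES false = false
(p IMPLIES t) IMPLIES t = false IMPLIES false = true
p XOR ((p IMPLIES t) IMPLIES t) = true XOR true = false
NOT (p XOR ((p IMPLIES t) IMPLIES t)) = NOT false = true
r XOR NOT (p XOR ((p IMPLIES t) IMPLIES t)) = true XOR true = false
((r IFF p) IFF (p XOR t)) XOR (r XOR NOT (p XOR ((p IMPLIES t) IMPLIES t))) = true XOR false = true
t IFF (((r IFF p) IFF (p XOR t)) XOR (r XOR NOT (p XOR ((p IMPLIES t) IMPLIES t)))) = false IFF true = false

false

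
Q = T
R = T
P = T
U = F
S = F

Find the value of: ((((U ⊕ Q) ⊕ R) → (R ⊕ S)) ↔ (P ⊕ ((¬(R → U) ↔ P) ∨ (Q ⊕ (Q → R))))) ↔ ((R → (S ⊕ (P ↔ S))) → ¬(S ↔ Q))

U ⊕ Q = F ⊕ T = T
(U ⊕ Q) ⊕ R = T ⊕ T = F
R ⊕ S = T ⊕ F = T
((U ⊕ Q) ⊕ R) → (R ⊕ S) = F → T = T
R → U = T → F = F
¬(R → U) = ¬F = T
¬(R → U) ↔ P = T ↔ T = T
Q → R = T → T = T
Q ⊕ (Q → R) = T ⊕ T = F
(¬(R → U) ↔ P) ∨ (Q ⊕ (Q → R)) = T ∨ F = T
P ⊕ ((¬(R → U) ↔ P) ∨ (Q ⊕ (Q → R))) = T ⊕ T = F
(((U ⊕ Q) ⊕ R) → (R ⊕ S)) ↔ (P ⊕ ((¬(R → U) ↔ P) ∨ (Q ⊕ (Q → R)))) = T ↔ F = F
P ↔ S = T ↔ F = F
S ⊕ (P ↔ S) = F ⊕ F = F
R → (S ⊕ (P ↔ S)) = T → F = F
S ↔ Q = F ↔ T = F
¬(S ↔ Q) = ¬F = T
(R → (S ⊕ (P ↔ S))) → ¬(S ↔ Q) = F → T = T
((((U ⊕ Q) ⊕ R) → (R ⊕ S)) ↔ (P ⊕ ((¬(R → U) ↔ P) ∨ (Q ⊕ (Q → R))))) ↔ ((R → (S ⊕ (P ↔ S))) → ¬(S ↔ Q)) = F ↔ T = F

F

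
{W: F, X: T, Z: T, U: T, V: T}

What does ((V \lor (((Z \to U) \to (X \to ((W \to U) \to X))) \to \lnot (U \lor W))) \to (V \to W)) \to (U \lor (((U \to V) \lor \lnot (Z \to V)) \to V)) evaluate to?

Substituting W=F, X=T, Z=T, U=T, V=T:
Z \to U = T \to T = T
W \to U = F \to T = T
(W \to U) \to X = T \to T = T
X \to ((W \to U) \to X) = T \to T = T
(Z \to U) \to (X \to ((W \to U) \to X)) = T \to T = T
U \lor W = T \lor F = T
\lnot (U \lor W) = \lnot T = F
((Z \to U) \to (X \to ((W \to U) \to X))) \to \lnot (U \lor W) = T \to F = F
V \lor (((Z \to U) \to (X \to ((W \to U) \to X))) \to \lnot (U \lor W)) = T \lor F = T
V \to W = T \to F = F
(V \lor (((Z \to U) \to (X \to ((W \to U) \to X))) \to \lnot (U \lor W))) \to (V \to W) = T \to F = F
U \to V = T \to T = T
Z \to V = T \to T = T
\lnot (Z \to V) = \lnot T = F
(U \to V) \lor \lnot (Z \to V) = T \lor F = T
((U \to V) \lor \lnot (Z \to V)) \to V = T \to T = T
U \lor (((U \to V) \lor \lnot (Z \to V)) \to V) = T \lor T = T
((V \lor (((Z \to U) \to (X \to ((W \to U) \to X))) \to \lnot (U \lor W))) \to (V \to W)) \to (U \lor (((U \to V) \lor \lnot (Z \to V)) \to V)) = F \to T = T

T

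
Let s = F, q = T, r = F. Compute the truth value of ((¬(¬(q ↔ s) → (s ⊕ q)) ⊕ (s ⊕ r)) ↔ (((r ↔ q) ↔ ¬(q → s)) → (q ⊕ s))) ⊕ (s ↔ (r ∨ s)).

q ↔ s = T ↔ F = F
¬(q ↔ s) = ¬F = T
s ⊕ q = F ⊕ T = T
¬(q ↔ s) → (s ⊕ q) = T → T = T
¬(¬(q ↔ s) → (s ⊕ q)) = ¬T = F
s ⊕ r = F ⊕ F = F
¬(¬(q ↔ s) → (s ⊕ q)) ⊕ (s ⊕ r) = F ⊕ F = F
r ↔ q = F ↔ T = F
q → s = T → F = F
¬(q → s) = ¬F = T
(r ↔ q) ↔ ¬(q → s) = F ↔ T = F
q ⊕ s = T ⊕ F = T
((r ↔ q) ↔ ¬(q → s)) → (q ⊕ s) = F → T = T
(¬(¬(q ↔ s) → (s ⊕ q)) ⊕ (s ⊕ r)) ↔ (((r ↔ q) ↔ ¬(q → s)) → (q ⊕ s)) = F ↔ T = F
r ∨ s = F ∨ F = F
s ↔ (r ∨ s) = F ↔ F = T
((¬(¬(q ↔ s) → (s ⊕ q)) ⊕ (s ⊕ r)) ↔ (((r ↔ q) ↔ ¬(q → s)) → (q ⊕ s))) ⊕ (s ↔ (r ∨ s)) = F ⊕ T = T

T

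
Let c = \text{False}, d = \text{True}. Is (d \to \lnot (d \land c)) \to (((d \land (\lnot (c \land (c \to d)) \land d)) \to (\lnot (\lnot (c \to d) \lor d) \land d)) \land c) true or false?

Substituting c=\text{False}, d=\text{True}:
d \land c = \text{True} \land \text{False} = \text{False}
\lnot (d \land c) = \lnot \text{False} = \text{True}
d \to \lnot (d \land c) = \text{True} \to \text{True} = \text{True}
c \to d = \text{False} \to \text{True} = \text{True}
c \land (c \to d) = \text{False} \land \text{True} = \text{False}
\lnot (c \land (c \to d)) = \lnot \text{False} = \text{True}
\lnot (c \land (c \to d)) \land d = \text{True} \land \text{True} = \text{True}
d \land (\lnot (c \land (c \to d)) \land d) = \text{True} \land \text{True} = \text{True}
c \to d = \text{False} \to \text{True} = \text{True}
\lnot (c \to d) = \lnot \text{True} = \text{False}
\lnot (c \to d) \lor d = \text{False} \lor \text{True} = \text{True}
\lnot (\lnot (c \to d) \lor d) = \lnot \text{True} = \text{False}
\lnot (\lnot (c \to d) \lor d) \land d = \text{False} \land \text{True} = \text{False}
(d \land (\lnot (c \land (c \to d)) \land d)) \to (\lnot (\lnot (c \to d) \lor d) \land d) = \text{True} \to \text{False} = \text{False}
((d \land (\lnot (c \land (c \to d)) \land d)) \to (\lnot (\lnot (c \to d) \lor d) \land d)) \land c = \text{False} \land \text{False} = \text{False}
(d \to \lnot (d \land c)) \to (((d \land (\lnot (c \land (c \to d)) \land d)) \to (\lnot (\lnot (c \to d) \lor d) \land d)) \land c) = \text{True} \to \text{False} = \text{False}

\text{False}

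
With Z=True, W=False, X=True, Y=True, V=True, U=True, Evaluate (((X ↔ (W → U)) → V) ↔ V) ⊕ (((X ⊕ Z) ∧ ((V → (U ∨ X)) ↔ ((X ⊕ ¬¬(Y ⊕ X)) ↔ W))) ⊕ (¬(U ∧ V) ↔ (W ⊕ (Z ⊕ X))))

Substituting Z=True, W=False, X=True, Y=True, V=True, U=True:
W → U = False → True = True
X ↔ (W → U) = True ↔ True = True
(X ↔ (W → U)) → V = True → True = True
((X ↔ (W → U)) → V) ↔ V = True ↔ True = True
X ⊕ Z = True ⊕ True = False
U ∨ X = True ∨ True = True
V → (U ∨ X) = True → True = True
Y ⊕ X = True ⊕ True = False
¬(Y ⊕ X) = ¬False = True
¬¬(Y ⊕ X) = ¬True = False
X ⊕ ¬¬(Y ⊕ X) = True ⊕ False = True
(X ⊕ ¬¬(Y ⊕ X)) ↔ W = True ↔ False = False
(V → (U ∨ X)) ↔ ((X ⊕ ¬¬(Y ⊕ X)) ↔ W) = True ↔ False = False
(X ⊕ Z) ∧ ((V → (U ∨ X)) ↔ ((X ⊕ ¬¬(Y ⊕ X)) ↔ W)) = False ∧ False = False
U ∧ V = True ∧ True = True
¬(U ∧ V) = ¬True = False
Z ⊕ X = True ⊕ True = False
W ⊕ (Z ⊕ X) = False ⊕ False = False
¬(U ∧ V) ↔ (W ⊕ (Z ⊕ X)) = False ↔ False = True
((X ⊕ Z) ∧ ((V → (U ∨ X)) ↔ ((X ⊕ ¬¬(Y ⊕ X)) ↔ W))) ⊕ (¬(U ∧ V) ↔ (W ⊕ (Z ⊕ X))) = False ⊕ True = True
(((X ↔ (W → U)) → V) ↔ V) ⊕ (((X ⊕ Z) ∧ ((V → (U ∨ X)) ↔ ((X ⊕ ¬¬(Y ⊕ X)) ↔ W))) ⊕ (¬(U ∧ V) ↔ (W ⊕ (Z ⊕ X)))) = True ⊕ True = False

False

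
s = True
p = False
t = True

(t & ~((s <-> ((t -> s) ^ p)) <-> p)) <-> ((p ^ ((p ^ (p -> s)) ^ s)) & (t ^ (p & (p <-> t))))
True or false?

t -> s = True -> True = True
(t -> s) ^ p = True ^ False = True
s <-> ((t -> s) ^ p) = True <-> True = True
(s <-> ((t -> s) ^ p)) <-> p = True <-> False = False
~((s <-> ((t -> s) ^ p)) <-> p) = ~False = True
t & ~((s <-> ((t -> s) ^ p)) <-> p) = True & True = True
p -> s = False -> True = True
p ^ (p -> s) = False ^ True = True
(p ^ (p -> s)) ^ s = True ^ True = False
p ^ ((p ^ (p -> s)) ^ s) = False ^ False = False
p <-> t = False <-> True = False
p & (p <-> t) = False & False = False
t ^ (p & (p <-> t)) = True ^ False = True
(p ^ ((p ^ (p -> s)) ^ s)) & (t ^ (p & (p <-> t))) = False & True = False
(t & ~((s <-> ((t -> s) ^ p)) <-> p)) <-> ((p ^ ((p ^ (p -> s)) ^ s)) & (t ^ (p & (p <-> t)))) = True <-> False = False

False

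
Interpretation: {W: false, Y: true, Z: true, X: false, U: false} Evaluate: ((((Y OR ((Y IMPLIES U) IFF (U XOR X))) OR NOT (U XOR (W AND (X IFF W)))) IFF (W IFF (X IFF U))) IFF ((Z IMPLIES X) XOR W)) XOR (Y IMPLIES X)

Substituting W=false, Y=true, Z=true, X=false, U=false:
Y IMPLIES U = true IMPLIES false = false
U XOR X = false XOR false = false
(Y IMPLIES U) IFF (U XOR X) = false IFF false = true
Y OR ((Y IMPLIES U) IFF (U XOR X)) = true OR true = true
X IFF W = false IFF false = true
W AND (X IFF W) = false AND true = false
U XOR (W AND (X IFF W)) = false XOR false = false
NOT (U XOR (W AND (X IFF W))) = NOT false = true
(Y OR ((Y IMPLIES U) IFF (U XOR X))) OR NOT (U XOR (W AND (X IFF W))) = true OR true = true
X IFF U = false IFF false = true
W IFF (X IFF U) = false IFF true = false
((Y OR ((Y IMPLIES U) IFF (U XOR X))) OR NOT (U XOR (W AND (X IFF W)))) IFF (W IFF (X IFF U)) = true IFF false = false
Z IMPLIES X = true IMPLIES false = false
(Z IMPLIES X) XOR W = false XOR false = false
(((Y OR ((Y IMPLIES U) IFF (U XOR X))) OR NOT (U XOR (W AND (X IFF W)))) IFF (W IFF (X IFF U))) IFF ((Z IMPLIES X) XOR W) = false IFF false = true
Y IMPLIES X = true IMPLIES false = false
((((Y OR ((Y IMPLIES U) IFF (U XOR X))) OR NOT (U XOR (W AND (X IFF W)))) IFF (W IFF (X IFF U))) IFF ((Z IMPLIES X) XOR W)) XOR (Y IMPLIES X) = true XOR false = true

true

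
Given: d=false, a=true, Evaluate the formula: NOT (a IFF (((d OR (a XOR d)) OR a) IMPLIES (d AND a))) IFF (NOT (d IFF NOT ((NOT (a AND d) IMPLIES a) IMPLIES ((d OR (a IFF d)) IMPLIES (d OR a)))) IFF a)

false

a XOR d = true XOR false = true
d OR (a XOR d) = false OR true = true
(d OR (a XOR d)) OR a = true OR true = true
d AND a = false AND true = false
((d OR (a XOR d)) OR a) IMPLIES (d AND a) = true IMPLIES false = false
a IFF (((d OR (a XOR d)) OR a) IMPLIES (d AND a)) = true IFF false = false
NOT (a IFF (((d OR (a XOR d)) OR a) IMPLIES (d AND a))) = NOT false = true
a AND d = true AND false = false
NOT (a AND d) = NOT false = true
NOT (a AND d) IMPLIES a = true IMPLIES true = true
a IFF d = true IFF false = false
d OR (a IFF d) = false OR false = false
d OR a = false OR true = true
(d OR (a IFF d)) IMPLIES (d OR a) = false IMPLIES true = true
(NOT (a AND d) IMPLIES a) IMPLIES ((d OR (a IFF d)) IMPLIES (d OR a)) = true IMPLIES true = true
NOT ((NOT (a AND d) IMPLIES a) IMPLIES ((d OR (a IFF d)) IMPLIES (d OR a))) = NOT true = false
d IFF NOT ((NOT (a AND d) IMPLIES a) IMPLIES ((d OR (a IFF d)) IMPLIES (d OR a))) = false IFF false = true
NOT (d IFF NOT ((NOT (a AND d) IMPLIES a) IMPLIES ((d OR (a IFF d)) IMPLIES (d OR a)))) = NOT true = false
NOT (d IFF NOT ((NOT (a AND d) IMPLIES a) IMPLIES ((d OR (a IFF d)) IMPLIES (d OR a)))) IFF a = false IFF true = false
NOT (a IFF (((d OR (a XOR d)) OR a) IMPLIES (d AND a))) IFF (NOT (d IFF NOT ((NOT (a AND d) IMPLIES a) IMPLIES ((d OR (a IFF d)) IMPLIES (d OR a)))) IFF a) = true IFF false = false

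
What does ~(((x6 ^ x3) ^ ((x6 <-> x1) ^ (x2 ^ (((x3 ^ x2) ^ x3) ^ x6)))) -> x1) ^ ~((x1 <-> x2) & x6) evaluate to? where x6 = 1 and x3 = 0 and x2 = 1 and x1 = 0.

1

x6 ^ x3 = 1 ^ 0 = 1
x6 <-> x1 = 1 <-> 0 = 0
x3 ^ x2 = 0 ^ 1 = 1
(x3 ^ x2) ^ x3 = 1 ^ 0 = 1
((x3 ^ x2) ^ x3) ^ x6 = 1 ^ 1 = 0
x2 ^ (((x3 ^ x2) ^ x3) ^ x6) = 1 ^ 0 = 1
(x6 <-> x1) ^ (x2 ^ (((x3 ^ x2) ^ x3) ^ x6)) = 0 ^ 1 = 1
(x6 ^ x3) ^ ((x6 <-> x1) ^ (x2 ^ (((x3 ^ x2) ^ x3) ^ x6))) = 1 ^ 1 = 0
((x6 ^ x3) ^ ((x6 <-> x1) ^ (x2 ^ (((x3 ^ x2) ^ x3) ^ x6)))) -> x1 = 0 -> 0 = 1
~(((x6 ^ x3) ^ ((x6 <-> x1) ^ (x2 ^ (((x3 ^ x2) ^ x3) ^ x6)))) -> x1) = ~1 = 0
x1 <-> x2 = 0 <-> 1 = 0
(x1 <-> x2) & x6 = 0 & 1 = 0
~((x1 <-> x2) & x6) = ~0 = 1
~(((x6 ^ x3) ^ ((x6 <-> x1) ^ (x2 ^ (((x3 ^ x2) ^ x3) ^ x6)))) -> x1) ^ ~((x1 <-> x2) & x6) = 0 ^ 1 = 1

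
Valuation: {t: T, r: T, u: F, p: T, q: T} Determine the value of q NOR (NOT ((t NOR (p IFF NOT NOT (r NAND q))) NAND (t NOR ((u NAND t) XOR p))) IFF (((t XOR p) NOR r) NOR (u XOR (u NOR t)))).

r NAND q = T NAND T = F
NOT (r NAND q) = NOT F = T
NOT NOT (r NAND q) = NOT T = F
p IFF NOT NOT (r NAND q) = T IFF F = F
t NOR (p IFF NOT NOT (r NAND q)) = T NOR F = F
u NAND t = F NAND T = T
(u NAND t) XOR p = T XOR T = F
t NOR ((u NAND t) XOR p) = T NOR F = F
(t NOR (p IFF NOT NOT (r NAND q))) NAND (t NOR ((u NAND t) XOR p)) = F NAND F = T
NOT ((t NOR (p IFF NOT NOT (r NAND q))) NAND (t NOR ((u NAND t) XOR p))) = NOT T = F
t XOR p = T XOR T = F
(t XOR p) NOR r = F NOR T = F
u NOR t = F NOR T = F
u XOR (u NOR t) = F XOR F = F
((t XOR p) NOR r) NOR (u XOR (u NOR t)) = F NOR F = T
NOT ((t NOR (p IFF NOT NOT (r NAND q))) NAND (t NOR ((u NAND t) XOR p))) IFF (((t XOR p) NOR r) NOR (u XOR (u NOR t))) = F IFF T = F
q NOR (NOT ((t NOR (p IFF NOT NOT (r NAND q))) NAND (t NOR ((u NAND t) XOR p))) IFF (((t XOR p) NOR r) NOR (u XOR (u NOR t)))) = T NOR F = F

F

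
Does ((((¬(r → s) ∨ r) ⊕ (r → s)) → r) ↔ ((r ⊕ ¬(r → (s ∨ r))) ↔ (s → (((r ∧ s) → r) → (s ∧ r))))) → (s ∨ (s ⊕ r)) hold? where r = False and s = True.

True

r → s = False → True = True
¬(r → s) = ¬True = False
¬(r → s) ∨ r = False ∨ False = False
r → s = False → True = True
(¬(r → s) ∨ r) ⊕ (r → s) = False ⊕ True = True
((¬(r → s) ∨ r) ⊕ (r → s)) → r = True → False = False
s ∨ r = True ∨ False = True
r → (s ∨ r) = False → True = True
¬(r → (s ∨ r)) = ¬True = False
r ⊕ ¬(r → (s ∨ r)) = False ⊕ False = False
r ∧ s = False ∧ True = False
(r ∧ s) → r = False → False = True
s ∧ r = True ∧ False = False
((r ∧ s) → r) → (s ∧ r) = True → False = False
s → (((r ∧ s) → r) → (s ∧ r)) = True → False = False
(r ⊕ ¬(r → (s ∨ r))) ↔ (s → (((r ∧ s) → r) → (s ∧ r))) = False ↔ False = True
(((¬(r → s) ∨ r) ⊕ (r → s)) → r) ↔ ((r ⊕ ¬(r → (s ∨ r))) ↔ (s → (((r ∧ s) → r) → (s ∧ r)))) = False ↔ True = False
s ⊕ r = True ⊕ False = True
s ∨ (s ⊕ r) = True ∨ True = True
((((¬(r → s) ∨ r) ⊕ (r → s)) → r) ↔ ((r ⊕ ¬(r → (s ∨ r))) ↔ (s → (((r ∧ s) → r) → (s ∧ r))))) → (s ∨ (s ⊕ r)) = False → True = True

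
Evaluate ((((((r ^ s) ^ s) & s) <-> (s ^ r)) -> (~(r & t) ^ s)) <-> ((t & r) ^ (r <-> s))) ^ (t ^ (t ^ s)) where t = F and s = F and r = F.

r ^ s = F ^ F = F
(r ^ s) ^ s = F ^ F = F
((r ^ s) ^ s) & s = F & F = F
s ^ r = F ^ F = F
(((r ^ s) ^ s) & s) <-> (s ^ r) = F <-> F = T
r & t = F & F = F
~(r & t) = ~F = T
~(r & t) ^ s = T ^ F = T
((((r ^ s) ^ s) & s) <-> (s ^ r)) -> (~(r & t) ^ s) = T -> T = T
t & r = F & F = F
r <-> s = F <-> F = T
(t & r) ^ (r <-> s) = F ^ T = T
(((((r ^ s) ^ s) & s) <-> (s ^ r)) -> (~(r & t) ^ s)) <-> ((t & r) ^ (r <-> s)) = T <-> T = T
t ^ s = F ^ F = F
t ^ (t ^ s) = F ^ F = F
((((((r ^ s) ^ s) & s) <-> (s ^ r)) -> (~(r & t) ^ s)) <-> ((t & r) ^ (r <-> s))) ^ (t ^ (t ^ s)) = T ^ F = T

T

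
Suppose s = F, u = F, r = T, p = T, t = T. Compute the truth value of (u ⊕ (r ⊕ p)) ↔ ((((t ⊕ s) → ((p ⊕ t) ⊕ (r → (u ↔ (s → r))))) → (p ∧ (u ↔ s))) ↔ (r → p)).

F

Substituting s=F, u=F, r=T, p=T, t=T:
r ⊕ p = T ⊕ T = F
u ⊕ (r ⊕ p) = F ⊕ F = F
t ⊕ s = T ⊕ F = T
p ⊕ t = T ⊕ T = F
s → r = F → T = T
u ↔ (s → r) = F ↔ T = F
r → (u ↔ (s → r)) = T → F = F
(p ⊕ t) ⊕ (r → (u ↔ (s → r))) = F ⊕ F = F
(t ⊕ s) → ((p ⊕ t) ⊕ (r → (u ↔ (s → r)))) = T → F = F
u ↔ s = F ↔ F = T
p ∧ (u ↔ s) = T ∧ T = T
((t ⊕ s) → ((p ⊕ t) ⊕ (r → (u ↔ (s → r))))) → (p ∧ (u ↔ s)) = F → T = T
r → p = T → T = T
(((t ⊕ s) → ((p ⊕ t) ⊕ (r → (u ↔ (s → r))))) → (p ∧ (u ↔ s))) ↔ (r → p) = T ↔ T = T
(u ⊕ (r ⊕ p)) ↔ ((((t ⊕ s) → ((p ⊕ t) ⊕ (r → (u ↔ (s → r))))) → (p ∧ (u ↔ s))) ↔ (r → p)) = F ↔ T = F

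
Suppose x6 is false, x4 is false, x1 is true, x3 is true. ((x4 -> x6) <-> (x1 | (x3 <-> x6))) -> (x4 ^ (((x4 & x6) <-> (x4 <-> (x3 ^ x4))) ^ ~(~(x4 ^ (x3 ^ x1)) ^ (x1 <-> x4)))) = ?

x4 -> x6 = 0 -> 0 = 1
x3 <-> x6 = 1 <-> 0 = 0
x1 | (x3 <-> x6) = 1 | 0 = 1
(x4 -> x6) <-> (x1 | (x3 <-> x6)) = 1 <-> 1 = 1
x4 & x6 = 0 & 0 = 0
x3 ^ x4 = 1 ^ 0 = 1
x4 <-> (x3 ^ x4) = 0 <-> 1 = 0
(x4 & x6) <-> (x4 <-> (x3 ^ x4)) = 0 <-> 0 = 1
x3 ^ x1 = 1 ^ 1 = 0
x4 ^ (x3 ^ x1) = 0 ^ 0 = 0
~(x4 ^ (x3 ^ x1)) = ~0 = 1
x1 <-> x4 = 1 <-> 0 = 0
~(x4 ^ (x3 ^ x1)) ^ (x1 <-> x4) = 1 ^ 0 = 1
~(~(x4 ^ (x3 ^ x1)) ^ (x1 <-> x4)) = ~1 = 0
((x4 & x6) <-> (x4 <-> (x3 ^ x4))) ^ ~(~(x4 ^ (x3 ^ x1)) ^ (x1 <-> x4)) = 1 ^ 0 = 1
x4 ^ (((x4 & x6) <-> (x4 <-> (x3 ^ x4))) ^ ~(~(x4 ^ (x3 ^ x1)) ^ (x1 <-> x4))) = 0 ^ 1 = 1
((x4 -> x6) <-> (x1 | (x3 <-> x6))) -> (x4 ^ (((x4 & x6) <-> (x4 <-> (x3 ^ x4))) ^ ~(~(x4 ^ (x3 ^ x1)) ^ (x1 <-> x4)))) = 1 -> 1 = 1

1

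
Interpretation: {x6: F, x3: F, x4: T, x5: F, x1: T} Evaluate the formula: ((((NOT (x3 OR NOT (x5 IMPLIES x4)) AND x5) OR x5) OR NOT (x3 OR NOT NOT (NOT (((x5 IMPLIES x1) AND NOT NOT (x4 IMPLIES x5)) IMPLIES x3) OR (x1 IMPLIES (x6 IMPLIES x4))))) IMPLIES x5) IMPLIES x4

x5 IMPLIES x4 = F IMPLIES T = T
NOT (x5 IMPLIES x4) = NOT T = F
x3 OR NOT (x5 IMPLIES x4) = F OR F = F
NOT (x3 OR NOT (x5 IMPLIES x4)) = NOT F = T
NOT (x3 OR NOT (x5 IMPLIES x4)) AND x5 = T AND F = F
(NOT (x3 OR NOT (x5 IMPLIES x4)) AND x5) OR x5 = F OR F = F
x5 IMPLIES x1 = F IMPLIES T = T
x4 IMPLIES x5 = T IMPLIES F = F
NOT (x4 IMPLIES x5) = NOT F = T
NOT NOT (x4 IMPLIES x5) = NOT T = F
(x5 IMPLIES x1) AND NOT NOT (x4 IMPLIES x5) = T AND F = F
((x5 IMPLIES x1) AND NOT NOT (x4 IMPLIES x5)) IMPLIES x3 = F IMPLIES F = T
NOT (((x5 IMPLIES x1) AND NOT NOT (x4 IMPLIES x5)) IMPLIES x3) = NOT T = F
x6 IMPLIES x4 = F IMPLIES T = T
x1 IMPLIES (x6 IMPLIES x4) = T IMPLIES T = T
NOT (((x5 IMPLIES x1) AND NOT NOT (x4 IMPLIES x5)) IMPLIES x3) OR (x1 IMPLIES (x6 IMPLIES x4)) = F OR T = T
NOT (NOT (((x5 IMPLIES x1) AND NOT NOT (x4 IMPLIES x5)) IMPLIES x3) OR (x1 IMPLIES (x6 IMPLIES x4))) = NOT T = F
NOT NOT (NOT (((x5 IMPLIES x1) AND NOT NOT (x4 IMPLIES x5)) IMPLIES x3) OR (x1 IMPLIES (x6 IMPLIES x4))) = NOT F = T
x3 OR NOT NOT (NOT (((x5 IMPLIES x1) AND NOT NOT (x4 IMPLIES x5)) IMPLIES x3) OR (x1 IMPLIES (x6 IMPLIES x4))) = F OR T = T
NOT (x3 OR NOT NOT (NOT (((x5 IMPLIES x1) AND NOT NOT (x4 IMPLIES x5)) IMPLIES x3) OR (x1 IMPLIES (x6 IMPLIES x4)))) = NOT T = F
((NOT (x3 OR NOT (x5 IMPLIES x4)) AND x5) OR x5) OR NOT (x3 OR NOT NOT (NOT (((x5 IMPLIES x1) AND NOT NOT (x4 IMPLIES x5)) IMPLIES x3) OR (x1 IMPLIES (x6 IMPLIES x4)))) = F OR F = F
(((NOT (x3 OR NOT (x5 IMPLIES x4)) AND x5) OR x5) OR NOT (x3 OR NOT NOT (NOT (((x5 IMPLIES x1) AND NOT NOT (x4 IMPLIES x5)) IMPLIES x3) OR (x1 IMPLIES (x6 IMPLIES x4))))) IMPLIES x5 = F IMPLIES F = T
((((NOT (x3 OR NOT (x5 IMPLIES x4)) AND x5) OR x5) OR NOT (x3 OR NOT NOT (NOT (((x5 IMPLIES x1) AND NOT NOT (x4 IMPLIES x5)) IMPLIES x3) OR (x1 IMPLIES (x6 IMPLIES x4))))) IMPLIES x5) IMPLIES x4 = T IMPLIES T = T

T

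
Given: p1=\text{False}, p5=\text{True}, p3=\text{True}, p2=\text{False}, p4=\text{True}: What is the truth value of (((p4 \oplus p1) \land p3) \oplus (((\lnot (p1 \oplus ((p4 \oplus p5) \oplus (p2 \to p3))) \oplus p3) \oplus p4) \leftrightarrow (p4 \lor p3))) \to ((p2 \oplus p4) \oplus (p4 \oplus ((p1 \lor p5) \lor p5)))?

p4 \oplus p1 = \text{True} \oplus \text{False} = \text{True}
(p4 \oplus p1) \land p3 = \text{True} \land \text{True} = \text{True}
p4 \oplus p5 = \text{True} \oplus \text{True} = \text{False}
p2 \to p3 = \text{False} \to \text{True} = \text{True}
(p4 \oplus p5) \oplus (p2 \to p3) = \text{False} \oplus \text{True} = \text{True}
p1 \oplus ((p4 \oplus p5) \oplus (p2 \to p3)) = \text{False} \oplus \text{True} = \text{True}
\lnot (p1 \oplus ((p4 \oplus p5) \oplus (p2 \to p3))) = \lnot \text{True} = \text{False}
\lnot (p1 \oplus ((p4 \oplus p5) \oplus (p2 \to p3))) \oplus p3 = \text{False} \oplus \text{True} = \text{True}
(\lnot (p1 \oplus ((p4 \oplus p5) \oplus (p2 \to p3))) \oplus p3) \oplus p4 = \text{True} \oplus \text{True} = \text{False}
p4 \lor p3 = \text{True} \lor \text{True} = \text{True}
((\lnot (p1 \oplus ((p4 \oplus p5) \oplus (p2 \to p3))) \oplus p3) \oplus p4) \leftrightarrow (p4 \lor p3) = \text{False} \leftrightarrow \text{True} = \text{False}
((p4 \oplus p1) \land p3) \oplus (((\lnot (p1 \oplus ((p4 \oplus p5) \oplus (p2 \to p3))) \oplus p3) \oplus p4) \leftrightarrow (p4 \lor p3)) = \text{True} \oplus \text{False} = \text{True}
p2 \oplus p4 = \text{False} \oplus \text{True} = \text{True}
p1 \lor p5 = \text{False} \lor \text{True} = \text{True}
(p1 \lor p5) \lor p5 = \text{True} \lor \text{True} = \text{True}
p4 \oplus ((p1 \lor p5) \lor p5) = \text{True} \oplus \text{True} = \text{False}
(p2 \oplus p4) \oplus (p4 \oplus ((p1 \lor p5) \lor p5)) = \text{True} \oplus \text{False} = \text{True}
(((p4 \oplus p1) \land p3) \oplus (((\lnot (p1 \oplus ((p4 \oplus p5) \oplus (p2 \to p3))) \oplus p3) \oplus p4) \leftrightarrow (p4 \lor p3))) \to ((p2 \oplus p4) \oplus (p4 \oplus ((p1 \lor p5) \lor p5))) = \text{True} \to \text{True} = \text{True}

\text{True}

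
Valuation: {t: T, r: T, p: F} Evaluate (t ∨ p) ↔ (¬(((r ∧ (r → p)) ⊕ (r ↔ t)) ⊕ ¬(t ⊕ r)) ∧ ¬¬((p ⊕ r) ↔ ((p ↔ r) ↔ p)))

t ∨ p = T ∨ F = T
r → p = T → F = F
r ∧ (r → p) = T ∧ F = F
r ↔ t = T ↔ T = T
(r ∧ (r → p)) ⊕ (r ↔ t) = F ⊕ T = T
t ⊕ r = T ⊕ T = F
¬(t ⊕ r) = ¬F = T
((r ∧ (r → p)) ⊕ (r ↔ t)) ⊕ ¬(t ⊕ r) = T ⊕ T = F
¬(((r ∧ (r → p)) ⊕ (r ↔ t)) ⊕ ¬(t ⊕ r)) = ¬F = T
p ⊕ r = F ⊕ T = T
p ↔ r = F ↔ T = F
(p ↔ r) ↔ p = F ↔ F = T
(p ⊕ r) ↔ ((p ↔ r) ↔ p) = T ↔ T = T
¬((p ⊕ r) ↔ ((p ↔ r) ↔ p)) = ¬T = F
¬¬((p ⊕ r) ↔ ((p ↔ r) ↔ p)) = ¬F = T
¬(((r ∧ (r → p)) ⊕ (r ↔ t)) ⊕ ¬(t ⊕ r)) ∧ ¬¬((p ⊕ r) ↔ ((p ↔ r) ↔ p)) = T ∧ T = T
(t ∨ p) ↔ (¬(((r ∧ (r → p)) ⊕ (r ↔ t)) ⊕ ¬(t ⊕ r)) ∧ ¬¬((p ⊕ r) ↔ ((p ↔ r) ↔ p))) = T ↔ T = T

T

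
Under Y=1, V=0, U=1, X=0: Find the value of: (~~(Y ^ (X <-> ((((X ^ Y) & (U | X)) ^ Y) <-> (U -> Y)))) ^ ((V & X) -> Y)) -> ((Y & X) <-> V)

1

X ^ Y = 0 ^ 1 = 1
U | X = 1 | 0 = 1
(X ^ Y) & (U | X) = 1 & 1 = 1
((X ^ Y) & (U | X)) ^ Y = 1 ^ 1 = 0
U -> Y = 1 -> 1 = 1
(((X ^ Y) & (U | X)) ^ Y) <-> (U -> Y) = 0 <-> 1 = 0
X <-> ((((X ^ Y) & (U | X)) ^ Y) <-> (U -> Y)) = 0 <-> 0 = 1
Y ^ (X <-> ((((X ^ Y) & (U | X)) ^ Y) <-> (U -> Y))) = 1 ^ 1 = 0
~(Y ^ (X <-> ((((X ^ Y) & (U | X)) ^ Y) <-> (U -> Y)))) = ~0 = 1
~~(Y ^ (X <-> ((((X ^ Y) & (U | X)) ^ Y) <-> (U -> Y)))) = ~1 = 0
V & X = 0 & 0 = 0
(V & X) -> Y = 0 -> 1 = 1
~~(Y ^ (X <-> ((((X ^ Y) & (U | X)) ^ Y) <-> (U -> Y)))) ^ ((V & X) -> Y) = 0 ^ 1 = 1
Y & X = 1 & 0 = 0
(Y & X) <-> V = 0 <-> 0 = 1
(~~(Y ^ (X <-> ((((X ^ Y) & (U | X)) ^ Y) <-> (U -> Y)))) ^ ((V & X) -> Y)) -> ((Y & X) <-> V) = 1 -> 1 = 1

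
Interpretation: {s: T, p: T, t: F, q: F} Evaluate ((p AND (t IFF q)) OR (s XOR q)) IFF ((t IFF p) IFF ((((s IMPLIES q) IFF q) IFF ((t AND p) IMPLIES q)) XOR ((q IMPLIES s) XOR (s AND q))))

t IFF q = F IFF F = T
p AND (t IFF q) = T AND T = T
s XOR q = T XOR F = T
(p AND (t IFF q)) OR (s XOR q) = T OR T = T
t IFF p = F IFF T = F
s IMPLIES q = T IMPLIES F = F
(s IMPLIES q) IFF q = F IFF F = T
t AND p = F AND T = F
(t AND p) IMPLIES q = F IMPLIES F = T
((s IMPLIES q) IFF q) IFF ((t AND p) IMPLIES q) = T IFF T = T
q IMPLIES s = F IMPLIES T = T
s AND q = T AND F = F
(q IMPLIES s) XOR (s AND q) = T XOR F = T
(((s IMPLIES q) IFF q) IFF ((t AND p) IMPLIES q)) XOR ((q IMPLIES s) XOR (s AND q)) = T XOR T = F
(t IFF p) IFF ((((s IMPLIES q) IFF q) IFF ((t AND p) IMPLIES q)) XOR ((q IMPLIES s) XOR (s AND q))) = F IFF F = T
((p AND (t IFF q)) OR (s XOR q)) IFF ((t IFF p) IFF ((((s IMPLIES q) IFF q) IFF ((t AND p) IMPLIES q)) XOR ((q IMPLIES s) XOR (s AND q)))) = T IFF T = T

T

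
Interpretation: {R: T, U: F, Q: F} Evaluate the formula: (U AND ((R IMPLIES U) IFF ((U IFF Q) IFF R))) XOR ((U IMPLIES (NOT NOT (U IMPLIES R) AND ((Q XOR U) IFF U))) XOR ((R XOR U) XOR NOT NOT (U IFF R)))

R IMPLIES U = T IMPLIES F = F
U IFF Q = F IFF F = T
(U IFF Q) IFF R = T IFF T = T
(R IMPLIES U) IFF ((U IFF Q) IFF R) = F IFF T = F
U AND ((R IMPLIES U) IFF ((U IFF Q) IFF R)) = F AND F = F
U IMPLIES R = F IMPLIES T = T
NOT (U IMPLIES R) = NOT T = F
NOT NOT (U IMPLIES R) = NOT F = T
Q XOR U = F XOR F = F
(Q XOR U) IFF U = F IFF F = T
NOT NOT (U IMPLIES R) AND ((Q XOR U) IFF U) = T AND T = T
U IMPLIES (NOT NOT (U IMPLIES R) AND ((Q XOR U) IFF U)) = F IMPLIES T = T
R XOR U = T XOR F = T
U IFF R = F IFF T = F
NOT (U IFF R) = NOT F = T
NOT NOT (U IFF R) = NOT T = F
(R XOR U) XOR NOT NOT (U IFF R) = T XOR F = T
(U IMPLIES (NOT NOT (U IMPLIES R) AND ((Q XOR U) IFF U))) XOR ((R XOR U) XOR NOT NOT (U IFF R)) = T XOR T = F
(U AND ((R IMPLIES U) IFF ((U IFF Q) IFF R))) XOR ((U IMPLIES (NOT NOT (U IMPLIES R) AND ((Q XOR U) IFF U))) XOR ((R XOR U) XOR NOT NOT (U IFF R))) = F XOR F = F

F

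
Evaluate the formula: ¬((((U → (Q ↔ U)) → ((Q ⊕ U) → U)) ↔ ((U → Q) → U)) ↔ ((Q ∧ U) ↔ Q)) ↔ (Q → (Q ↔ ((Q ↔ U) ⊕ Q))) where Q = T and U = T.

Substituting Q=T, U=T:
Q ↔ U = T ↔ T = T
U → (Q ↔ U) = T → T = T
Q ⊕ U = T ⊕ T = F
(Q ⊕ U) → U = F → T = T
(U → (Q ↔ U)) → ((Q ⊕ U) → U) = T → T = T
U → Q = T → T = T
(U → Q) → U = T → T = T
((U → (Q ↔ U)) → ((Q ⊕ U) → U)) ↔ ((U → Q) → U) = T ↔ T = T
Q ∧ U = T ∧ T = T
(Q ∧ U) ↔ Q = T ↔ T = T
(((U → (Q ↔ U)) → ((Q ⊕ U) → U)) ↔ ((U → Q) → U)) ↔ ((Q ∧ U) ↔ Q) = T ↔ T = T
¬((((U → (Q ↔ U)) → ((Q ⊕ U) → U)) ↔ ((U → Q) → U)) ↔ ((Q ∧ U) ↔ Q)) = ¬T = F
Q ↔ U = T ↔ T = T
(Q ↔ U) ⊕ Q = T ⊕ T = F
Q ↔ ((Q ↔ U) ⊕ Q) = T ↔ F = F
Q → (Q ↔ ((Q ↔ U) ⊕ Q)) = T → F = F
¬((((U → (Q ↔ U)) → ((Q ⊕ U) → U)) ↔ ((U → Q) → U)) ↔ ((Q ∧ U) ↔ Q)) ↔ (Q → (Q ↔ ((Q ↔ U) ⊕ Q))) = F ↔ F = T

T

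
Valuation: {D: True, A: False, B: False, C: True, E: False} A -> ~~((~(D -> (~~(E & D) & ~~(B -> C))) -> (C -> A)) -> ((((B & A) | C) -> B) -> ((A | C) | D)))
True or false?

True

Substituting D=True, A=False, B=False, C=True, E=False:
E & D = False & True = False
~(E & D) = ~False = True
~~(E & D) = ~True = False
B -> C = False -> True = True
~(B -> C) = ~True = False
~~(B -> C) = ~False = True
~~(E & D) & ~~(B -> C) = False & True = False
D -> (~~(E & D) & ~~(B -> C)) = True -> False = False
~(D -> (~~(E & D) & ~~(B -> C))) = ~False = True
C -> A = True -> False = False
~(D -> (~~(E & D) & ~~(B -> C))) -> (C -> A) = True -> False = False
B & A = False & False = False
(B & A) | C = False | True = True
((B & A) | C) -> B = True -> False = False
A | C = False | True = True
(A | C) | D = True | True = True
(((B & A) | C) -> B) -> ((A | C) | D) = False -> True = True
(~(D -> (~~(E & D) & ~~(B -> C))) -> (C -> A)) -> ((((B & A) | C) -> B) -> ((A | C) | D)) = False -> True = True
~((~(D -> (~~(E & D) & ~~(B -> C))) -> (C -> A)) -> ((((B & A) | C) -> B) -> ((A | C) | D))) = ~True = False
~~((~(D -> (~~(E & D) & ~~(B -> C))) -> (C -> A)) -> ((((B & A) | C) -> B) -> ((A | C) | D))) = ~False = True
A -> ~~((~(D -> (~~(E & D) & ~~(B -> C))) -> (C -> A)) -> ((((B & A) | C) -> B) -> ((A | C) | D))) = False -> True = True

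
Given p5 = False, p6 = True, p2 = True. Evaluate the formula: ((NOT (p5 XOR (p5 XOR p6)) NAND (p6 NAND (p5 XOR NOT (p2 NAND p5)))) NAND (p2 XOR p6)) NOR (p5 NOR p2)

Substituting p5=False, p6=True, p2=True:
p5 XOR p6 = False XOR True = True
p5 XOR (p5 XOR p6) = False XOR True = True
NOT (p5 XOR (p5 XOR p6)) = NOT True = False
p2 NAND p5 = True NAND False = True
NOT (p2 NAND p5) = NOT True = False
p5 XOR NOT (p2 NAND p5) = False XOR False = False
p6 NAND (p5 XOR NOT (p2 NAND p5)) = True NAND False = True
NOT (p5 XOR (p5 XOR p6)) NAND (p6 NAND (p5 XOR NOT (p2 NAND p5))) = False NAND True = True
p2 XOR p6 = True XOR True = False
(NOT (p5 XOR (p5 XOR p6)) NAND (p6 NAND (p5 XOR NOT (p2 NAND p5)))) NAND (p2 XOR p6) = True NAND False = True
p5 NOR p2 = False NOR True = False
((NOT (p5 XOR (p5 XOR p6)) NAND (p6 NAND (p5 XOR NOT (p2 NAND p5)))) NAND (p2 XOR p6)) NOR (p5 NOR p2) = True NOR False = False

False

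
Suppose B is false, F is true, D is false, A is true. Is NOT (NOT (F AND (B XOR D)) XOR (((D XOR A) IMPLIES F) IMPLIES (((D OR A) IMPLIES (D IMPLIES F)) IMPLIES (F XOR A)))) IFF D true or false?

true

Substituting B=false, F=true, D=false, A=true:
B XOR D = false XOR false = false
F AND (B XOR D) = true AND false = false
NOT (F AND (B XOR D)) = NOT false = true
D XOR A = false XOR true = true
(D XOR A) IMPLIES F = true IMPLIES true = true
D OR A = false OR true = true
D IMPLIES F = false IMPLIES true = true
(D OR A) IMPLIES (D IMPLIES F) = true IMPLIES true = true
F XOR A = true XOR true = false
((D OR A) IMPLIES (D IMPLIES F)) IMPLIES (F XOR A) = true IMPLIES false = false
((D XOR A) IMPLIES F) IMPLIES (((D OR A) IMPLIES (D IMPLIES F)) IMPLIES (F XOR A)) = true IMPLIES false = false
NOT (F AND (B XOR D)) XOR (((D XOR A) IMPLIES F) IMPLIES (((D OR A) IMPLIES (D IMPLIES F)) IMPLIES (F XOR A))) = true XOR false = true
NOT (NOT (F AND (B XOR D)) XOR (((D XOR A) IMPLIES F) IMPLIES (((D OR A) IMPLIES (D IMPLIES F)) IMPLIES (F XOR A)))) = NOT true = false
NOT (NOT (F AND (B XOR D)) XOR (((D XOR A) IMPLIES F) IMPLIES (((D OR A) IMPLIES (D IMPLIES F)) IMPLIES (F XOR A)))) IFF D = false IFF false = true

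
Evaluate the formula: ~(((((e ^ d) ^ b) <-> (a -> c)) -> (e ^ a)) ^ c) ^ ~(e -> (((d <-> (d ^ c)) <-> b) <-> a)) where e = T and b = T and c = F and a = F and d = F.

T

e ^ d = T ^ F = T
(e ^ d) ^ b = T ^ T = F
a -> c = F -> F = T
((e ^ d) ^ b) <-> (a -> c) = F <-> T = F
e ^ a = T ^ F = T
(((e ^ d) ^ b) <-> (a -> c)) -> (e ^ a) = F -> T = T
((((e ^ d) ^ b) <-> (a -> c)) -> (e ^ a)) ^ c = T ^ F = T
~(((((e ^ d) ^ b) <-> (a -> c)) -> (e ^ a)) ^ c) = ~T = F
d ^ c = F ^ F = F
d <-> (d ^ c) = F <-> F = T
(d <-> (d ^ c)) <-> b = T <-> T = T
((d <-> (d ^ c)) <-> b) <-> a = T <-> F = F
e -> (((d <-> (d ^ c)) <-> b) <-> a) = T -> F = F
~(e -> (((d <-> (d ^ c)) <-> b) <-> a)) = ~F = T
~(((((e ^ d) ^ b) <-> (a -> c)) -> (e ^ a)) ^ c) ^ ~(e -> (((d <-> (d ^ c)) <-> b) <-> a)) = F ^ T = T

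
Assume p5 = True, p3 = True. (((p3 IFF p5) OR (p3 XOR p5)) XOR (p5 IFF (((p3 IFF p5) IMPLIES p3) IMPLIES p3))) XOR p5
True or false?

p3 IFF p5 = True IFF True = True
p3 XOR p5 = True XOR True = False
(p3 IFF p5) OR (p3 XOR p5) = True OR False = True
p3 IFF p5 = True IFF True = True
(p3 IFF p5) IMPLIES p3 = True IMPLIES True = True
((p3 IFF p5) IMPLIES p3) IMPLIES p3 = True IMPLIES True = True
p5 IFF (((p3 IFF p5) IMPLIES p3) IMPLIES p3) = True IFF True = True
((p3 IFF p5) OR (p3 XOR p5)) XOR (p5 IFF (((p3 IFF p5) IMPLIES p3) IMPLIES p3)) = True XOR True = False
(((p3 IFF p5) OR (p3 XOR p5)) XOR (p5 IFF (((p3 IFF p5) IMPLIES p3) IMPLIES p3))) XOR p5 = False XOR True = True

True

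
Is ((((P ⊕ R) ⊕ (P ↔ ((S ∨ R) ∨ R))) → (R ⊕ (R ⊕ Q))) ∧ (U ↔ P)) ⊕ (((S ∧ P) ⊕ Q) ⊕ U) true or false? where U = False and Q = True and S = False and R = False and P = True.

P ⊕ R = True ⊕ False = True
S ∨ R = False ∨ False = False
(S ∨ R) ∨ R = False ∨ False = False
P ↔ ((S ∨ R) ∨ R) = True ↔ False = False
(P ⊕ R) ⊕ (P ↔ ((S ∨ R) ∨ R)) = True ⊕ False = True
R ⊕ Q = False ⊕ True = True
R ⊕ (R ⊕ Q) = False ⊕ True = True
((P ⊕ R) ⊕ (P ↔ ((S ∨ R) ∨ R))) → (R ⊕ (R ⊕ Q)) = True → True = True
U ↔ P = False ↔ True = False
(((P ⊕ R) ⊕ (P ↔ ((S ∨ R) ∨ R))) → (R ⊕ (R ⊕ Q))) ∧ (U ↔ P) = True ∧ False = False
S ∧ P = False ∧ True = False
(S ∧ P) ⊕ Q = False ⊕ True = True
((S ∧ P) ⊕ Q) ⊕ U = True ⊕ False = True
((((P ⊕ R) ⊕ (P ↔ ((S ∨ R) ∨ R))) → (R ⊕ (R ⊕ Q))) ∧ (U ↔ P)) ⊕ (((S ∧ P) ⊕ Q) ⊕ U) = False ⊕ True = True

True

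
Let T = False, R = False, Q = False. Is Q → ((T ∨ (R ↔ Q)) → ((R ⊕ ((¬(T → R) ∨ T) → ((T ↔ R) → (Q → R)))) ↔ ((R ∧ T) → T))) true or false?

R ↔ Q = False ↔ False = True
T ∨ (R ↔ Q) = False ∨ True = True
T → R = False → False = True
¬(T → R) = ¬True = False
¬(T → R) ∨ T = False ∨ False = False
T ↔ R = False ↔ False = True
Q → R = False → False = True
(T ↔ R) → (Q → R) = True → True = True
(¬(T → R) ∨ T) → ((T ↔ R) → (Q → R)) = False → True = True
R ⊕ ((¬(T → R) ∨ T) → ((T ↔ R) → (Q → R))) = False ⊕ True = True
R ∧ T = False ∧ False = False
(R ∧ T) → T = False → False = True
(R ⊕ ((¬(T → R) ∨ T) → ((T ↔ R) → (Q → R)))) ↔ ((R ∧ T) → T) = True ↔ True = True
(T ∨ (R ↔ Q)) → ((R ⊕ ((¬(T → R) ∨ T) → ((T ↔ R) → (Q → R)))) ↔ ((R ∧ T) → T)) = True → True = True
Q → ((T ∨ (R ↔ Q)) → ((R ⊕ ((¬(T → R) ∨ T) → ((T ↔ R) → (Q → R)))) ↔ ((R ∧ T) → T))) = False → True = True

True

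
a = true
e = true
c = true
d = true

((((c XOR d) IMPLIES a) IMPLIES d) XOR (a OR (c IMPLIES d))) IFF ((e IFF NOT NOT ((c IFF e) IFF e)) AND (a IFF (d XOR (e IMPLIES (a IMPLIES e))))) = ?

true

c XOR d = true XOR true = false
(c XOR d) IMPLIES a = false IMPLIES true = true
((c XOR d) IMPLIES a) IMPLIES d = true IMPLIES true = true
c IMPLIES d = true IMPLIES true = true
a OR (c IMPLIES d) = true OR true = true
(((c XOR d) IMPLIES a) IMPLIES d) XOR (a OR (c IMPLIES d)) = true XOR true = false
c IFF e = true IFF true = true
(c IFF e) IFF e = true IFF true = true
NOT ((c IFF e) IFF e) = NOT true = false
NOT NOT ((c IFF e) IFF e) = NOT false = true
e IFF NOT NOT ((c IFF e) IFF e) = true IFF true = true
a IMPLIES e = true IMPLIES true = true
e IMPLIES (a IMPLIES e) = true IMPLIES true = true
d XOR (e IMPLIES (a IMPLIES e)) = true XOR true = false
a IFF (d XOR (e IMPLIES (a IMPLIES e))) = true IFF false = false
(e IFF NOT NOT ((c IFF e) IFF e)) AND (a IFF (d XOR (e IMPLIES (a IMPLIES e)))) = true AND false = false
((((c XOR d) IMPLIES a) IMPLIES d) XOR (a OR (c IMPLIES d))) IFF ((e IFF NOT NOT ((c IFF e) IFF e)) AND (a IFF (d XOR (e IMPLIES (a IMPLIES e))))) = false IFF false = true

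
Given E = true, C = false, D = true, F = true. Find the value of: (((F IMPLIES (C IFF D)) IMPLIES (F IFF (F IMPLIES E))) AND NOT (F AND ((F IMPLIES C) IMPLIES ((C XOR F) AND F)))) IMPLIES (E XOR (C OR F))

true

C IFF D = false IFF true = false
F IMPLIES (C IFF D) = true IMPLIES false = false
F IMPLIES E = true IMPLIES true = true
F IFF (F IMPLIES E) = true IFF true = true
(F IMPLIES (C IFF D)) IMPLIES (F IFF (F IMPLIES E)) = false IMPLIES true = true
F IMPLIES C = true IMPLIES false = false
C XOR F = false XOR true = true
(C XOR F) AND F = true AND true = true
(F IMPLIES C) IMPLIES ((C XOR F) AND F) = false IMPLIES true = true
F AND ((F IMPLIES C) IMPLIES ((C XOR F) AND F)) = true AND true = true
NOT (F AND ((F IMPLIES C) IMPLIES ((C XOR F) AND F))) = NOT true = false
((F IMPLIES (C IFF D)) IMPLIES (F IFF (F IMPLIES E))) AND NOT (F AND ((F IMPLIES C) IMPLIES ((C XOR F) AND F))) = true AND false = false
C OR F = false OR true = true
E XOR (C OR F) = true XOR true = false
(((F IMPLIES (C IFF D)) IMPLIES (F IFF (F IMPLIES E))) AND NOT (F AND ((F IMPLIES C) IMPLIES ((C XOR F) AND F)))) IMPLIES (E XOR (C OR F)) = false IMPLIES false = true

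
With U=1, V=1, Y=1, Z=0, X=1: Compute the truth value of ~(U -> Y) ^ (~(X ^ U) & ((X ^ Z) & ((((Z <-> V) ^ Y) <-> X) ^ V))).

0

U -> Y = 1 -> 1 = 1
~(U -> Y) = ~1 = 0
X ^ U = 1 ^ 1 = 0
~(X ^ U) = ~0 = 1
X ^ Z = 1 ^ 0 = 1
Z <-> V = 0 <-> 1 = 0
(Z <-> V) ^ Y = 0 ^ 1 = 1
((Z <-> V) ^ Y) <-> X = 1 <-> 1 = 1
(((Z <-> V) ^ Y) <-> X) ^ V = 1 ^ 1 = 0
(X ^ Z) & ((((Z <-> V) ^ Y) <-> X) ^ V) = 1 & 0 = 0
~(X ^ U) & ((X ^ Z) & ((((Z <-> V) ^ Y) <-> X) ^ V)) = 1 & 0 = 0
~(U -> Y) ^ (~(X ^ U) & ((X ^ Z) & ((((Z <-> V) ^ Y) <-> X) ^ V))) = 0 ^ 0 = 0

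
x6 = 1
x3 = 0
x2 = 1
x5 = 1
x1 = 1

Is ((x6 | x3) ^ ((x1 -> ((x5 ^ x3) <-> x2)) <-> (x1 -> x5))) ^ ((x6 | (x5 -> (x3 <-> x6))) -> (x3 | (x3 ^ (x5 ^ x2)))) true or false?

Substituting x6=1, x3=0, x2=1, x5=1, x1=1:
x6 | x3 = 1 | 0 = 1
x5 ^ x3 = 1 ^ 0 = 1
(x5 ^ x3) <-> x2 = 1 <-> 1 = 1
x1 -> ((x5 ^ x3) <-> x2) = 1 -> 1 = 1
x1 -> x5 = 1 -> 1 = 1
(x1 -> ((x5 ^ x3) <-> x2)) <-> (x1 -> x5) = 1 <-> 1 = 1
(x6 | x3) ^ ((x1 -> ((x5 ^ x3) <-> x2)) <-> (x1 -> x5)) = 1 ^ 1 = 0
x3 <-> x6 = 0 <-> 1 = 0
x5 -> (x3 <-> x6) = 1 -> 0 = 0
x6 | (x5 -> (x3 <-> x6)) = 1 | 0 = 1
x5 ^ x2 = 1 ^ 1 = 0
x3 ^ (x5 ^ x2) = 0 ^ 0 = 0
x3 | (x3 ^ (x5 ^ x2)) = 0 | 0 = 0
(x6 | (x5 -> (x3 <-> x6))) -> (x3 | (x3 ^ (x5 ^ x2))) = 1 -> 0 = 0
((x6 | x3) ^ ((x1 -> ((x5 ^ x3) <-> x2)) <-> (x1 -> x5))) ^ ((x6 | (x5 -> (x3 <-> x6))) -> (x3 | (x3 ^ (x5 ^ x2)))) = 0 ^ 0 = 0

0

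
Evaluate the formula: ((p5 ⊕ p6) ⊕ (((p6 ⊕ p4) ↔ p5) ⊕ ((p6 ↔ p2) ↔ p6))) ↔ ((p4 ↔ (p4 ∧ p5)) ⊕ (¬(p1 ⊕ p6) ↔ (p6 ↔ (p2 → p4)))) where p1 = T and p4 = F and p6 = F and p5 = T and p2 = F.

p5 ⊕ p6 = T ⊕ F = T
p6 ⊕ p4 = F ⊕ F = F
(p6 ⊕ p4) ↔ p5 = F ↔ T = F
p6 ↔ p2 = F ↔ F = T
(p6 ↔ p2) ↔ p6 = T ↔ F = F
((p6 ⊕ p4) ↔ p5) ⊕ ((p6 ↔ p2) ↔ p6) = F ⊕ F = F
(p5 ⊕ p6) ⊕ (((p6 ⊕ p4) ↔ p5) ⊕ ((p6 ↔ p2) ↔ p6)) = T ⊕ F = T
p4 ∧ p5 = F ∧ T = F
p4 ↔ (p4 ∧ p5) = F ↔ F = T
p1 ⊕ p6 = T ⊕ F = T
¬(p1 ⊕ p6) = ¬T = F
p2 → p4 = F → F = T
p6 ↔ (p2 → p4) = F ↔ T = F
¬(p1 ⊕ p6) ↔ (p6 ↔ (p2 → p4)) = F ↔ F = T
(p4 ↔ (p4 ∧ p5)) ⊕ (¬(p1 ⊕ p6) ↔ (p6 ↔ (p2 → p4))) = T ⊕ T = F
((p5 ⊕ p6) ⊕ (((p6 ⊕ p4) ↔ p5) ⊕ ((p6 ↔ p2) ↔ p6))) ↔ ((p4 ↔ (p4 ∧ p5)) ⊕ (¬(p1 ⊕ p6) ↔ (p6 ↔ (p2 → p4)))) = T ↔ F = F

F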